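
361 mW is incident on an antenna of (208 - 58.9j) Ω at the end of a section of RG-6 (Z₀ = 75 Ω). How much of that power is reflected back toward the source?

P_reflected ≈ 91.4 mW

|Γ| = |(133 − j58.9)/(283 − j58.9)| = 0.503
|Γ|² = 0.253
P_refl = |Γ|²·P_inc = 91.4 mW, P_del = (1 − |Γ|²)·P_inc = 270 mW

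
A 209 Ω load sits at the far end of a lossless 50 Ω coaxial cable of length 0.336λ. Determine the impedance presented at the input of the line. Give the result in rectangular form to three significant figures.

Z_in ≈ 15.9 + j27.7 Ω

βl = 2π × 0.336 = 121°
tan(βl) = tan(121°) = -1.67
Z_in = Z_0·(Z_L + jZ_0·tanβl)/(Z_0 + jZ_L·tanβl)
     = 50·(209 − j83.3)/(50 − j348)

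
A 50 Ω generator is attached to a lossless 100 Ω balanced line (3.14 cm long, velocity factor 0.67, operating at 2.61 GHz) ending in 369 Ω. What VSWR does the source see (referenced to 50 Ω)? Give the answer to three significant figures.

λ = v/f = 0.67·c / 2.61 GHz = 0.077 m
βl = 2π·l/λ = 2π × 0.408 = 147°
tan(βl) = -0.655
Z_in = Z_0·(Z_L + jZ_0·tanβl)/(Z_0 + jZ_L·tanβl) = 77.1 + j121 Ω
Γ_s = (Z_in − Z_s)/(Z_in + Z_s) = (27.1 + j121)/(127 + j121), |Γ_s| = 0.706
VSWR = (1 + |Γ_s|)/(1 − |Γ_s|)

VSWR ≈ 5.8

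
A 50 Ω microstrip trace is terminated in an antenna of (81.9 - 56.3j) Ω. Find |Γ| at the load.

Γ = (Z_L − Z_0)/(Z_L + Z_0) = (31.9 − j56.3)/(131.9 − j56.3)
|Γ| = 64.7/143

|Γ| ≈ 0.451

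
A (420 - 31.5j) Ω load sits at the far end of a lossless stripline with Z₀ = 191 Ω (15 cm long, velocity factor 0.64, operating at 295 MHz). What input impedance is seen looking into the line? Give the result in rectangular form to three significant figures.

Z_in ≈ 86.7 − j12.2 Ω

λ = v/f = 0.64·c / 295 MHz = 0.651 m
βl = 2π·l/λ = 2π × 0.23 = 83°
tan(βl) = tan(83°) = 8.11
Z_in = Z_0·(Z_L + jZ_0·tanβl)/(Z_0 + jZ_L·tanβl)
     = 191·(420 + j1520)/(446 + j3410)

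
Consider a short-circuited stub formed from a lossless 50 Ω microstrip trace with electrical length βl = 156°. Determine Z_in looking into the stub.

tan(βl) = -0.445
For a short-circuited stub, Z_in = jZ_0·tan(βl)

Z_in ≈ −j22.3 Ω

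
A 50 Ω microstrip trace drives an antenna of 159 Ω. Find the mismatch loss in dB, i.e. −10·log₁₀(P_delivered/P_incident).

Γ = (159 − 50)/(159 + 50) = 0.522
|Γ|² = 0.272, so P_del/P_inc = 1 − |Γ|² = 0.728
ML = −10·log₁₀(1 − |Γ|²)

mismatch loss ≈ 1.38 dB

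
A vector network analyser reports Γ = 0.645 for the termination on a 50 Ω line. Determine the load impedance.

Z_L ≈ 232 Ω

Z_L = Z_0·(1 + Γ)/(1 − Γ) = 50·(1.65)/(0.355)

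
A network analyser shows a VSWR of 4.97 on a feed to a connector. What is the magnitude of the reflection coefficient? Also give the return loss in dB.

|Γ| = (S − 1)/(S + 1) = (4.97 − 1)/(4.97 + 1) = 3.97/5.97
RL = −20·log₁₀|Γ| = −20·log₁₀(0.665)

|Γ| ≈ 0.665; return loss ≈ 3.54 dB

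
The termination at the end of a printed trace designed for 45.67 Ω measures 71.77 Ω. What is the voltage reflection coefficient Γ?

Γ = (Z_L − Z_0)/(Z_L + Z_0) = (71.77 − 45.67)/(71.77 + 45.67) = 26.1/117.4

Γ = 0.222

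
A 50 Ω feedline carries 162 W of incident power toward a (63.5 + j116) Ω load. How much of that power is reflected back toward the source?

P_reflected ≈ 83.9 W

|Γ| = |(13.5 + j116)/(113.5 + j116)| = 0.72
|Γ|² = 0.518
P_refl = |Γ|²·P_inc = 83.9 W, P_del = (1 − |Γ|²)·P_inc = 78.1 W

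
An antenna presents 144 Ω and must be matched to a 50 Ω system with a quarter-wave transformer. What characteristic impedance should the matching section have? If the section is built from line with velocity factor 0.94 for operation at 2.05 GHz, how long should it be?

Z_qwt = √(Z_0·R_L) = √(50 × 144) = √7200
λ = 0.94·c/f = 0.138 m, so l = λ/4 = 0.0344 m

Z_qwt ≈ 84.9 Ω; length ≈ 3.44 cm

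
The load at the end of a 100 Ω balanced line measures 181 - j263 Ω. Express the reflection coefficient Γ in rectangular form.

Γ = (Z_L − Z_0)/(Z_L + Z_0) = (81 − j263)/(281 − j263)

Γ ≈ 0.621 − j0.355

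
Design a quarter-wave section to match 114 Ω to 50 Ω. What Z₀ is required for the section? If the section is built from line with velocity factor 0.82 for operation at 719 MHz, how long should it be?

Z_qwt ≈ 75.5 Ω; length ≈ 8.55 cm

Z_qwt = √(Z_0·R_L) = √(50 × 114) = √5700
λ = 0.82·c/f = 0.342 m, so l = λ/4 = 0.0855 m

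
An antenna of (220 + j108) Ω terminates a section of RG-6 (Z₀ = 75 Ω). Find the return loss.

Γ = (145 + j108)/(295 + j108), |Γ| = 0.576
RL = −20·log₁₀|Γ| = −20·log₁₀(0.576)

RL ≈ 4.8 dB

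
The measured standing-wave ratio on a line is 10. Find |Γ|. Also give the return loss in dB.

|Γ| ≈ 0.818; return loss ≈ 1.74 dB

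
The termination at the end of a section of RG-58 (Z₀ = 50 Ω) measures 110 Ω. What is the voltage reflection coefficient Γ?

Γ = (Z_L − Z_0)/(Z_L + Z_0) = (110 − 50)/(110 + 50) = 60/160

Γ = 0.375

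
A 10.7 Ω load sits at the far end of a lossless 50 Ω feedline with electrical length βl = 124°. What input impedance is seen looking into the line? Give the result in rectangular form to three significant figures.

tan(βl) = tan(124°) = -1.48
Z_in = Z_0·(Z_L + jZ_0·tanβl)/(Z_0 + jZ_L·tanβl)
     = 50·(10.7 − j74.1)/(50 − j15.9)

Z_in ≈ 31.1 − j64.3 Ω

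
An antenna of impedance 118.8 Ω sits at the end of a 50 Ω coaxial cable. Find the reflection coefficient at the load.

Γ = 0.408

Γ = (Z_L − Z_0)/(Z_L + Z_0) = (118.8 − 50)/(118.8 + 50) = 68.8/168.8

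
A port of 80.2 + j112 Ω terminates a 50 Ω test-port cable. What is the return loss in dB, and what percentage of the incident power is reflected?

Γ = (30.2 + j112)/(130.2 + j112), |Γ| = 0.675
RL = −20·log₁₀(0.675) = 3.41 dB
P_refl/P_inc = |Γ|² = 0.456

RL ≈ 3.41 dB; 45.6% of incident power reflected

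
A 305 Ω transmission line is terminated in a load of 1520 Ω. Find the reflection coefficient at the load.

Γ = (Z_L − Z_0)/(Z_L + Z_0) = (1520 − 305)/(1520 + 305) = 1215/1825

Γ = 0.666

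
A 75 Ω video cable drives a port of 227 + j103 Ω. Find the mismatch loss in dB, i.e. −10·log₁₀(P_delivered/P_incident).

mismatch loss ≈ 1.75 dB

Γ = (152 + j103)/(302 + j103), |Γ| = 0.575
|Γ|² = 0.331, so P_del/P_inc = 1 − |Γ|² = 0.669
ML = −10·log₁₀(1 − |Γ|²)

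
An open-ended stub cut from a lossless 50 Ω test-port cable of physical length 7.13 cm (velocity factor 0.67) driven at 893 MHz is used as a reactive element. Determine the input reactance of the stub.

λ = v/f = 0.67·c / 893 MHz = 0.225 m
βl = 2π·l/λ = 2π × 0.317 = 114°
tan(βl) = -2.24
For an open-ended stub, Z_in = −jZ_0·cot(βl) = −jZ_0/tan(βl)

X_in ≈ 22.3 Ω (inductive)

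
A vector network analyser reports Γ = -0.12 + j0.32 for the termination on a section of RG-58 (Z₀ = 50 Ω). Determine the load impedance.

Z_L = Z_0·(1 + Γ)/(1 − Γ) = 50·(0.88 + j0.32)/(1.12 − j0.32)

Z_L ≈ 32.5 + j23.6 Ω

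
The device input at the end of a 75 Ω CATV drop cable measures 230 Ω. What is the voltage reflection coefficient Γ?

Γ = 0.508

Γ = (Z_L − Z_0)/(Z_L + Z_0) = (230 − 75)/(230 + 75) = 155/305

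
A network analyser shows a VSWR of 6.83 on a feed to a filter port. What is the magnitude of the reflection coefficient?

|Γ| ≈ 0.745

|Γ| = (S − 1)/(S + 1) = (6.83 − 1)/(6.83 + 1) = 5.83/7.83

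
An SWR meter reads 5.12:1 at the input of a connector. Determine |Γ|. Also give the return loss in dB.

|Γ| ≈ 0.673; return loss ≈ 3.44 dB

|Γ| = (S − 1)/(S + 1) = (5.12 − 1)/(5.12 + 1) = 4.12/6.12
RL = −20·log₁₀|Γ| = −20·log₁₀(0.673)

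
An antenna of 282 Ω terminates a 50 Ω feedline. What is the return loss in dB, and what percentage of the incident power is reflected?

Γ = (282 − 50)/(282 + 50) = 0.699
RL = −20·log₁₀(0.699) = 3.11 dB
P_refl/P_inc = |Γ|² = 0.488

RL ≈ 3.11 dB; 48.8% of incident power reflected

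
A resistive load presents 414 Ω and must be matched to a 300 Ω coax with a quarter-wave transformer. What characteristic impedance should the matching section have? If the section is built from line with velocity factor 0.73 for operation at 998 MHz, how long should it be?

Z_qwt ≈ 352 Ω; length ≈ 5.49 cm

Z_qwt = √(Z_0·R_L) = √(300 × 414) = √124200
λ = 0.73·c/f = 0.219 m, so l = λ/4 = 0.0549 m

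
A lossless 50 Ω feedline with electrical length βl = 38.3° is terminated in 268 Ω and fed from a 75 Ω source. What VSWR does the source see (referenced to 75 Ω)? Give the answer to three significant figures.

VSWR ≈ 5.32

tan(βl) = 0.79
Z_in = Z_0·(Z_L + jZ_0·tanβl)/(Z_0 + jZ_L·tanβl) = 23 − j57.9 Ω
Γ_s = (Z_in − Z_s)/(Z_in + Z_s) = (-52 − j57.9)/(98 − j57.9), |Γ_s| = 0.684
VSWR = (1 + |Γ_s|)/(1 − |Γ_s|)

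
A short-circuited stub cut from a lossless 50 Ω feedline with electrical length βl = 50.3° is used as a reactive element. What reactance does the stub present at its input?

tan(βl) = 1.2
For a short-circuited stub, Z_in = jZ_0·tan(βl)

X_in ≈ 60.2 Ω (inductive)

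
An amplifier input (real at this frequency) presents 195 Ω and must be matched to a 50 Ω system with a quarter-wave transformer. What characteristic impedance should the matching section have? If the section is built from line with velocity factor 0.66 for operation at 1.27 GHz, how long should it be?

Z_qwt = √(Z_0·R_L) = √(50 × 195) = √9750
λ = 0.66·c/f = 0.156 m, so l = λ/4 = 0.039 m

Z_qwt ≈ 98.7 Ω; length ≈ 3.9 cm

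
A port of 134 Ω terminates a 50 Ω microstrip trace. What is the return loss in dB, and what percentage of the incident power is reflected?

Γ = (134 − 50)/(134 + 50) = 0.457
RL = −20·log₁₀(0.457) = 6.81 dB
P_refl/P_inc = |Γ|² = 0.208

RL ≈ 6.81 dB; 20.8% of incident power reflected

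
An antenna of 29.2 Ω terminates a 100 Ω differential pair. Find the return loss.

RL ≈ 5.22 dB

Γ = (29.2 − 100)/(29.2 + 100) = -0.548
RL = −20·log₁₀|Γ| = −20·log₁₀(0.548)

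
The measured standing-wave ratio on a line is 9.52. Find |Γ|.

|Γ| = (S − 1)/(S + 1) = (9.52 − 1)/(9.52 + 1) = 8.52/10.5

|Γ| ≈ 0.81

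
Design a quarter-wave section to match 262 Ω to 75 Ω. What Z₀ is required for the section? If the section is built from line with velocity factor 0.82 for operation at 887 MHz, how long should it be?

Z_qwt = √(Z_0·R_L) = √(75 × 262) = √19650
λ = 0.82·c/f = 0.277 m, so l = λ/4 = 0.0693 m

Z_qwt ≈ 140 Ω; length ≈ 6.93 cm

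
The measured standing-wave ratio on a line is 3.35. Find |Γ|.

|Γ| ≈ 0.54

|Γ| = (S − 1)/(S + 1) = (3.35 − 1)/(3.35 + 1) = 2.35/4.35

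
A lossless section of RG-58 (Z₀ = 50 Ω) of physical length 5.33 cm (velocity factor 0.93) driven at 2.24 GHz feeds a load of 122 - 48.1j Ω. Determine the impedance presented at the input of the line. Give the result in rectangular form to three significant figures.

Z_in ≈ 89.2 + j62.8 Ω

λ = v/f = 0.93·c / 2.24 GHz = 0.125 m
βl = 2π·l/λ = 2π × 0.428 = 154°
tan(βl) = tan(154°) = -0.487
Z_in = Z_0·(Z_L + jZ_0·tanβl)/(Z_0 + jZ_L·tanβl)
     = 50·(122 − j72.4)/(26.6 − j59.4)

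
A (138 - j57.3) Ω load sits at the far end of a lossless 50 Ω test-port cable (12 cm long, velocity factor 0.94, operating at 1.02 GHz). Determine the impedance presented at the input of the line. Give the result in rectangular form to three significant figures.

λ = v/f = 0.94·c / 1.02 GHz = 0.276 m
βl = 2π·l/λ = 2π × 0.434 = 156°
tan(βl) = tan(156°) = -0.44
Z_in = Z_0·(Z_L + jZ_0·tanβl)/(Z_0 + jZ_L·tanβl)
     = 50·(138 − j79.3)/(24.8 − j60.7)

Z_in ≈ 95.8 + j74.6 Ω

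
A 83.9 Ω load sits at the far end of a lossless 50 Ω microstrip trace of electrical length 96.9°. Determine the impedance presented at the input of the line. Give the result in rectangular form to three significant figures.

Z_in ≈ 30.1 + j3.88 Ω

tan(βl) = tan(96.9°) = -8.26
Z_in = Z_0·(Z_L + jZ_0·tanβl)/(Z_0 + jZ_L·tanβl)
     = 50·(83.9 − j413)/(50 − j693)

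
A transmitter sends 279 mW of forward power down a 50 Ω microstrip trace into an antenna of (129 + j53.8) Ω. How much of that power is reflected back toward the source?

P_reflected ≈ 73 mW

|Γ| = |(79 + j53.8)/(179 + j53.8)| = 0.511
|Γ|² = 0.261
P_refl = |Γ|²·P_inc = 73 mW, P_del = (1 − |Γ|²)·P_inc = 206 mW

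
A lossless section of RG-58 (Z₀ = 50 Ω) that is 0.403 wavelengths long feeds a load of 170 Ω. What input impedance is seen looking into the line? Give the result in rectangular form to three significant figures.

Z_in ≈ 38.1 + j55.6 Ω

βl = 2π × 0.403 = 145°
tan(βl) = tan(145°) = -0.698
Z_in = Z_0·(Z_L + jZ_0·tanβl)/(Z_0 + jZ_L·tanβl)
     = 50·(170 − j34.9)/(50 − j119)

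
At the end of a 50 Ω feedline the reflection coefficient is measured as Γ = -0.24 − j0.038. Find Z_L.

Z_L = Z_0·(1 + Γ)/(1 − Γ) = 50·(0.76 − j0.038)/(1.24 + j0.038)

Z_L ≈ 30.6 − j2.47 Ω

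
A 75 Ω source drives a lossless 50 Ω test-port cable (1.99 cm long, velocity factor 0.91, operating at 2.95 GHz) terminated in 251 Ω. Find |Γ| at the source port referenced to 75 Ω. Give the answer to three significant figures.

λ = v/f = 0.91·c / 2.95 GHz = 0.0925 m
βl = 2π·l/λ = 2π × 0.215 = 77.4°
tan(βl) = 4.48
Z_in = Z_0·(Z_L + jZ_0·tanβl)/(Z_0 + jZ_L·tanβl) = 10.4 − j10.7 Ω
Γ_s = (Z_in − Z_s)/(Z_in + Z_s) = (-64.6 − j10.7)/(85.4 − j10.7), |Γ_s| = 0.76

|Γ| ≈ 0.76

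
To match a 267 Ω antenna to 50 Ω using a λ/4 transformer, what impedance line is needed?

Z_qwt ≈ 116 Ω

Z_qwt = √(Z_0·R_L) = √(50 × 267) = √13350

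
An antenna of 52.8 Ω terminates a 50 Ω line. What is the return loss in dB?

Γ = (52.8 − 50)/(52.8 + 50) = 0.0272
RL = −20·log₁₀|Γ| = −20·log₁₀(0.0272)

RL ≈ 31.3 dB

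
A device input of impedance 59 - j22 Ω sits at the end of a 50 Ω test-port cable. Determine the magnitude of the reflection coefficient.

|Γ| ≈ 0.214

Γ = (Z_L − Z_0)/(Z_L + Z_0) = (9 − j22)/(109 − j22)
|Γ| = 23.8/111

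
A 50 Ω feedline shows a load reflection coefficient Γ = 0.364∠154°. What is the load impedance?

Z_L ≈ 24.3 + j8.93 Ω

Z_L = Z_0·(1 + Γ)/(1 − Γ) = 50·(0.673 + j0.16)/(1.33 − j0.16)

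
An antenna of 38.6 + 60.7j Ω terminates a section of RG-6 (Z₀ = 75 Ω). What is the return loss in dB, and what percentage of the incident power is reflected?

RL ≈ 5.2 dB; 30.2% of incident power reflected

Γ = (-36.4 + j60.7)/(113.6 + j60.7), |Γ| = 0.55
RL = −20·log₁₀(0.55) = 5.2 dB
P_refl/P_inc = |Γ|² = 0.302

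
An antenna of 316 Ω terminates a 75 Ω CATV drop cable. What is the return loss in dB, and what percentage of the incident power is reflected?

RL ≈ 4.2 dB; 38% of incident power reflected

Γ = (316 − 75)/(316 + 75) = 0.616
RL = −20·log₁₀(0.616) = 4.2 dB
P_refl/P_inc = |Γ|² = 0.38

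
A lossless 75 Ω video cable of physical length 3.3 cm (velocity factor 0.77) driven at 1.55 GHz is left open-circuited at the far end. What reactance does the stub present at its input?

X_in ≈ -13.6 Ω (capacitive)

λ = v/f = 0.77·c / 1.55 GHz = 0.149 m
βl = 2π·l/λ = 2π × 0.221 = 79.7°
tan(βl) = 5.51
For an open-circuited stub, Z_in = −jZ_0·cot(βl) = −jZ_0/tan(βl)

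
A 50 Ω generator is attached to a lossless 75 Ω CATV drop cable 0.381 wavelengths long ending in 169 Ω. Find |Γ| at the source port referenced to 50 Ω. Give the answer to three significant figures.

|Γ| ≈ 0.443

βl = 2π × 0.381 = 137°
tan(βl) = -0.927
Z_in = Z_0·(Z_L + jZ_0·tanβl)/(Z_0 + jZ_L·tanβl) = 58.6 + j52.8 Ω
Γ_s = (Z_in − Z_s)/(Z_in + Z_s) = (8.58 + j52.8)/(109 + j52.8), |Γ_s| = 0.443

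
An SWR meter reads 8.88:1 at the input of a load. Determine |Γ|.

|Γ| = (S − 1)/(S + 1) = (8.88 − 1)/(8.88 + 1) = 7.88/9.88

|Γ| ≈ 0.798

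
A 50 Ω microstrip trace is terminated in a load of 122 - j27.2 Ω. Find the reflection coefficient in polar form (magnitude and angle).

Γ ≈ 0.442 ∠ -11.7°

Γ = (Z_L − Z_0)/(Z_L + Z_0) = (72 − j27.2)/(172 − j27.2)
|Γ| = 77/174 = 0.442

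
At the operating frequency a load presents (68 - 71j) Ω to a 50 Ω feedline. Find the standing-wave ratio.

Γ = (Z_L − Z_0)/(Z_L + Z_0) = (18 − j71)/(118 − j71)
|Γ| = 73.2/138 = 0.532
VSWR = (1 + |Γ|)/(1 − |Γ|) = 1.53/0.468

VSWR ≈ 3.27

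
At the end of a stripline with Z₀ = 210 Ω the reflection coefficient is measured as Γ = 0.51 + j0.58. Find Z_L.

Z_L ≈ 147 + j423 Ω

Z_L = Z_0·(1 + Γ)/(1 − Γ) = 210·(1.51 + j0.58)/(0.49 − j0.58)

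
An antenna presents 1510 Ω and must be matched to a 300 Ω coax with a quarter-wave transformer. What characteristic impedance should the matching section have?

Z_qwt ≈ 673 Ω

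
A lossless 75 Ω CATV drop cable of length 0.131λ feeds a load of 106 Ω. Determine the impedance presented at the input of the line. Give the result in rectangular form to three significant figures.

βl = 2π × 0.131 = 47.2°
tan(βl) = tan(47.2°) = 1.08
Z_in = Z_0·(Z_L + jZ_0·tanβl)/(Z_0 + jZ_L·tanβl)
     = 75·(106 + j80.9)/(75 + j114)

Z_in ≈ 69 − j24.3 Ω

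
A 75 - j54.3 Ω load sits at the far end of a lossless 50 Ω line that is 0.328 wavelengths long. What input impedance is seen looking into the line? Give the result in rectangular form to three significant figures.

Z_in ≈ 37.7 + j40.6 Ω

βl = 2π × 0.328 = 118°
tan(βl) = tan(118°) = -1.87
Z_in = Z_0·(Z_L + jZ_0·tanβl)/(Z_0 + jZ_L·tanβl)
     = 50·(75 − j148)/(-51.8 − j141)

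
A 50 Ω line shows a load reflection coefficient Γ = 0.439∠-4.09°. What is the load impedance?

Z_L ≈ 127 − j9.88 Ω

Z_L = Z_0·(1 + Γ)/(1 − Γ) = 50·(1.44 − j0.0313)/(0.562 + j0.0313)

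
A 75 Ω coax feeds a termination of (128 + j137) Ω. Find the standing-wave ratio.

Γ = (Z_L − Z_0)/(Z_L + Z_0) = (53 + j137)/(203 + j137)
|Γ| = 147/245 = 0.6
VSWR = (1 + |Γ|)/(1 − |Γ|) = 1.6/0.4

VSWR ≈ 4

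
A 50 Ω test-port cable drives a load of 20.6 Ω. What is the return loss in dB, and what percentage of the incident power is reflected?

Γ = (20.6 − 50)/(20.6 + 50) = -0.416
RL = −20·log₁₀(0.416) = 7.61 dB
P_refl/P_inc = |Γ|² = 0.173

RL ≈ 7.61 dB; 17.3% of incident power reflected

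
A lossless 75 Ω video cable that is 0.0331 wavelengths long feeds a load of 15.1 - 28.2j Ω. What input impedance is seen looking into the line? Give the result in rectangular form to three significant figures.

βl = 2π × 0.0331 = 11.9°
tan(βl) = tan(11.9°) = 0.211
Z_in = Z_0·(Z_L + jZ_0·tanβl)/(Z_0 + jZ_L·tanβl)
     = 75·(15.1 − j12.4)/(81 + j3.19)

Z_in ≈ 13.5 − j12 Ω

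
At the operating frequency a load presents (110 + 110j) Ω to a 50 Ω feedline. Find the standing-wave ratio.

VSWR ≈ 4.64

Γ = (Z_L − Z_0)/(Z_L + Z_0) = (60 + j110)/(160 + j110)
|Γ| = 125/194 = 0.645
VSWR = (1 + |Γ|)/(1 − |Γ|) = 1.65/0.355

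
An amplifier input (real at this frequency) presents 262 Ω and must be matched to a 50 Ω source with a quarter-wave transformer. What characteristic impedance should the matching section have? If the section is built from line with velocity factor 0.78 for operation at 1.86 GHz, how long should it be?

Z_qwt ≈ 114 Ω; length ≈ 3.15 cm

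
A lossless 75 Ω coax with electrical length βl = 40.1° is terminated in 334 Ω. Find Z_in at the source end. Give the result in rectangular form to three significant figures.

tan(βl) = tan(40.1°) = 0.842
Z_in = Z_0·(Z_L + jZ_0·tanβl)/(Z_0 + jZ_L·tanβl)
     = 75·(334 + j63.2)/(75 + j281)

Z_in ≈ 37.9 − j79 Ω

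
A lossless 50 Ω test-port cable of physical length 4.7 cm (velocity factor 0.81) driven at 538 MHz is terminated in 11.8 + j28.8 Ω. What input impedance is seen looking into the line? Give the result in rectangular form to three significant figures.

Z_in ≈ 54.3 + j103 Ω

λ = v/f = 0.81·c / 538 MHz = 0.452 m
βl = 2π·l/λ = 2π × 0.104 = 37.5°
tan(βl) = tan(37.5°) = 0.766
Z_in = Z_0·(Z_L + jZ_0·tanβl)/(Z_0 + jZ_L·tanβl)
     = 50·(11.8 + j67.1)/(27.9 + j9.04)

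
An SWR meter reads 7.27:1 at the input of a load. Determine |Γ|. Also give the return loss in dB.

|Γ| ≈ 0.758; return loss ≈ 2.4 dB

|Γ| = (S − 1)/(S + 1) = (7.27 − 1)/(7.27 + 1) = 6.27/8.27
RL = −20·log₁₀|Γ| = −20·log₁₀(0.758)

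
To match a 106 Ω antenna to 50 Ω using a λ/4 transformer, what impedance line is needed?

Z_qwt = √(Z_0·R_L) = √(50 × 106) = √5300

Z_qwt ≈ 72.8 Ω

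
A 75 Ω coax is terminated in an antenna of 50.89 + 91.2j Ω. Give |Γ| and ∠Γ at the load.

Γ = (Z_L − Z_0)/(Z_L + Z_0) = (-24.11 + j91.2)/(125.9 + j91.2)
|Γ| = 94.3/155 = 0.607

Γ ≈ 0.607 ∠ 68.9°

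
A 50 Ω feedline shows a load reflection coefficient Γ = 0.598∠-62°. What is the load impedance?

Z_L ≈ 40.3 − j66.3 Ω

Z_L = Z_0·(1 + Γ)/(1 − Γ) = 50·(1.28 − j0.528)/(0.719 + j0.528)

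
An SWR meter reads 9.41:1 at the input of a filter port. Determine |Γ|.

|Γ| = (S − 1)/(S + 1) = (9.41 − 1)/(9.41 + 1) = 8.41/10.4

|Γ| ≈ 0.808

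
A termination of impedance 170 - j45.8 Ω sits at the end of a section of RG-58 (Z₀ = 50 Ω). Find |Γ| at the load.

Γ = (Z_L − Z_0)/(Z_L + Z_0) = (120 − j45.8)/(220 − j45.8)
|Γ| = 128/225

|Γ| ≈ 0.572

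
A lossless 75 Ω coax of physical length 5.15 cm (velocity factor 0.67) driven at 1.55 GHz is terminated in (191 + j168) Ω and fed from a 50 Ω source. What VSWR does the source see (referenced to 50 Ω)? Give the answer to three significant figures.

VSWR ≈ 4.88

λ = v/f = 0.67·c / 1.55 GHz = 0.13 m
βl = 2π·l/λ = 2π × 0.397 = 143°
tan(βl) = -0.754
Z_in = Z_0·(Z_L + jZ_0·tanβl)/(Z_0 + jZ_L·tanβl) = 27.4 + j61 Ω
Γ_s = (Z_in − Z_s)/(Z_in + Z_s) = (-22.6 + j61)/(77.4 + j61), |Γ_s| = 0.66
VSWR = (1 + |Γ_s|)/(1 − |Γ_s|)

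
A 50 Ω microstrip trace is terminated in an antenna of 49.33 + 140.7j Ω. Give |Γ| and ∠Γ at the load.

Γ = (Z_L − Z_0)/(Z_L + Z_0) = (-0.67 + j140.7)/(99.33 + j140.7)
|Γ| = 141/172 = 0.817

Γ ≈ 0.817 ∠ 35.5°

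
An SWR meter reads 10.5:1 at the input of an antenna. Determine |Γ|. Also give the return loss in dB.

|Γ| ≈ 0.826; return loss ≈ 1.66 dB

|Γ| = (S − 1)/(S + 1) = (10.5 − 1)/(10.5 + 1) = 9.5/11.5
RL = −20·log₁₀|Γ| = −20·log₁₀(0.826)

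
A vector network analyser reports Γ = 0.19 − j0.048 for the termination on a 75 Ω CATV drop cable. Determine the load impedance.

Z_L ≈ 110 − j10.9 Ω

Z_L = Z_0·(1 + Γ)/(1 − Γ) = 75·(1.19 − j0.048)/(0.81 + j0.048)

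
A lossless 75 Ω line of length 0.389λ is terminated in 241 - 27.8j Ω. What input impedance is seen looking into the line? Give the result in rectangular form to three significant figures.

βl = 2π × 0.389 = 140°
tan(βl) = tan(140°) = -0.838
Z_in = Z_0·(Z_L + jZ_0·tanβl)/(Z_0 + jZ_L·tanβl)
     = 75·(241 − j90.6)/(51.7 − j202)

Z_in ≈ 53.1 + j75.9 Ω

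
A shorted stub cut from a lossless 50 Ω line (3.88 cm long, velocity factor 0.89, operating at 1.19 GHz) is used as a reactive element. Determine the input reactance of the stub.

λ = v/f = 0.89·c / 1.19 GHz = 0.224 m
βl = 2π·l/λ = 2π × 0.173 = 62.3°
tan(βl) = 1.9
For a shorted stub, Z_in = jZ_0·tan(βl)

X_in ≈ 95.1 Ω (inductive)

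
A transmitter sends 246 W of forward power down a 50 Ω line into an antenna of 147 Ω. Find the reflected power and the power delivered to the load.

P_reflected ≈ 59.6 W; P_delivered ≈ 186 W

Γ = (147 − 50)/(147 + 50) = 0.492
|Γ|² = 0.242
P_refl = |Γ|²·P_inc = 59.6 W, P_del = (1 − |Γ|²)·P_inc = 186 W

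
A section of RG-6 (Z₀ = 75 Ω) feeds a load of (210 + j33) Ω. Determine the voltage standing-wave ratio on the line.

VSWR ≈ 2.88

Γ = (Z_L − Z_0)/(Z_L + Z_0) = (135 + j33)/(285 + j33)
|Γ| = 139/287 = 0.484
VSWR = (1 + |Γ|)/(1 − |Γ|) = 1.48/0.516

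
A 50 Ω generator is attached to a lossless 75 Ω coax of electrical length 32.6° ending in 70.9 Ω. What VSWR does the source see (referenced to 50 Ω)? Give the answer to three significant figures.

tan(βl) = 0.64
Z_in = Z_0·(Z_L + jZ_0·tanβl)/(Z_0 + jZ_L·tanβl) = 73.2 + j3.74 Ω
Γ_s = (Z_in − Z_s)/(Z_in + Z_s) = (23.2 + j3.74)/(123 + j3.74), |Γ_s| = 0.19
VSWR = (1 + |Γ_s|)/(1 − |Γ_s|)

VSWR ≈ 1.47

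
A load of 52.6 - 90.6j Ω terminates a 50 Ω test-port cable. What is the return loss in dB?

Γ = (2.6 − j90.6)/(102.6 − j90.6), |Γ| = 0.662
RL = −20·log₁₀|Γ| = −20·log₁₀(0.662)

RL ≈ 3.58 dB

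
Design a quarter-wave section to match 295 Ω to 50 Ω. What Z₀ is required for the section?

Z_qwt ≈ 121 Ω

Z_qwt = √(Z_0·R_L) = √(50 × 295) = √14750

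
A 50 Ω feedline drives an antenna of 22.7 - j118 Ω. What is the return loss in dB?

Γ = (-27.3 − j118)/(72.7 − j118), |Γ| = 0.874
RL = −20·log₁₀|Γ| = −20·log₁₀(0.874)

RL ≈ 1.17 dB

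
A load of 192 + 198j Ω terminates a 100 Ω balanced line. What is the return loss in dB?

RL ≈ 4.17 dB

Γ = (92 + j198)/(292 + j198), |Γ| = 0.619
RL = −20·log₁₀|Γ| = −20·log₁₀(0.619)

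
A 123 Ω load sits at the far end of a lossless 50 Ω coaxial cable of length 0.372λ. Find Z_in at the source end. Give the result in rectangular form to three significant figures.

βl = 2π × 0.372 = 134°
tan(βl) = tan(134°) = -1.04
Z_in = Z_0·(Z_L + jZ_0·tanβl)/(Z_0 + jZ_L·tanβl)
     = 50·(123 − j51.9)/(50 − j128)

Z_in ≈ 34 + j34.9 Ω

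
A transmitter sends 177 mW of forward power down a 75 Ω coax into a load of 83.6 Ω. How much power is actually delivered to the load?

P_delivered ≈ 176 mW

Γ = (83.6 − 75)/(83.6 + 75) = 0.0542
|Γ|² = 0.00294
P_refl = |Γ|²·P_inc = 0.52 mW, P_del = (1 − |Γ|²)·P_inc = 176 mW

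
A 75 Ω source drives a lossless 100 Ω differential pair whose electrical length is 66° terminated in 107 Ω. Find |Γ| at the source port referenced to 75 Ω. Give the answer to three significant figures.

tan(βl) = 2.25
Z_in = Z_0·(Z_L + jZ_0·tanβl)/(Z_0 + jZ_L·tanβl) = 95.5 − j4.8 Ω
Γ_s = (Z_in − Z_s)/(Z_in + Z_s) = (20.5 − j4.8)/(170 − j4.8), |Γ_s| = 0.123

|Γ| ≈ 0.123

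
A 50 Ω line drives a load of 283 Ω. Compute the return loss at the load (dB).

RL ≈ 3.1 dB

Γ = (283 − 50)/(283 + 50) = 0.7
RL = −20·log₁₀|Γ| = −20·log₁₀(0.7)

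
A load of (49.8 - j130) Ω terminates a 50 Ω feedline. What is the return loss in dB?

RL ≈ 2.01 dB

Γ = (-0.2 − j130)/(99.8 − j130), |Γ| = 0.793
RL = −20·log₁₀|Γ| = −20·log₁₀(0.793)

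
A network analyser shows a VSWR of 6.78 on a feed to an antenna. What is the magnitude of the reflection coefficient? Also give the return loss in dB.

|Γ| ≈ 0.743; return loss ≈ 2.58 dB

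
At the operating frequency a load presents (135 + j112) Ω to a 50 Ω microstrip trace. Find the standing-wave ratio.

VSWR ≈ 4.72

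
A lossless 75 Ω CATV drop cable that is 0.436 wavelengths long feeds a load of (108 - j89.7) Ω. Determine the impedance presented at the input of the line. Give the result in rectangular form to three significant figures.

Z_in ≈ 207 + j10.4 Ω

βl = 2π × 0.436 = 157°
tan(βl) = tan(157°) = -0.425
Z_in = Z_0·(Z_L + jZ_0·tanβl)/(Z_0 + jZ_L·tanβl)
     = 75·(108 − j122)/(36.9 − j45.9)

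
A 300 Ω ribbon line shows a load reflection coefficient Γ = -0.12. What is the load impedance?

Z_L = Z_0·(1 + Γ)/(1 − Γ) = 300·(0.88)/(1.12)

Z_L ≈ 236 Ω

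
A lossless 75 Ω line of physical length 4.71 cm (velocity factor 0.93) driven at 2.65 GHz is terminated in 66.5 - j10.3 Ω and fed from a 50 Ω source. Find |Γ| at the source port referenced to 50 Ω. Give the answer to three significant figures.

|Γ| ≈ 0.225

λ = v/f = 0.93·c / 2.65 GHz = 0.105 m
βl = 2π·l/λ = 2π × 0.447 = 161°
tan(βl) = -0.343
Z_in = Z_0·(Z_L + jZ_0·tanβl)/(Z_0 + jZ_L·tanβl) = 74.3 − j14.1 Ω
Γ_s = (Z_in − Z_s)/(Z_in + Z_s) = (24.3 − j14.1)/(124 − j14.1), |Γ_s| = 0.225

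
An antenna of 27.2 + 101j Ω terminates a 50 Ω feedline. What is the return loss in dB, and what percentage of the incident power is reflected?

Γ = (-22.8 + j101)/(77.2 + j101), |Γ| = 0.814
RL = −20·log₁₀(0.814) = 1.78 dB
P_refl/P_inc = |Γ|² = 0.663

RL ≈ 1.78 dB; 66.3% of incident power reflected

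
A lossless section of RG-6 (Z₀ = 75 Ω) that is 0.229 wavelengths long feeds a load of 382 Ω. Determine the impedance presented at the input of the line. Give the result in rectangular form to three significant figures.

Z_in ≈ 15 − j9.56 Ω

βl = 2π × 0.229 = 82.4°
tan(βl) = tan(82.4°) = 7.53
Z_in = Z_0·(Z_L + jZ_0·tanβl)/(Z_0 + jZ_L·tanβl)
     = 75·(382 + j565)/(75 + j2880)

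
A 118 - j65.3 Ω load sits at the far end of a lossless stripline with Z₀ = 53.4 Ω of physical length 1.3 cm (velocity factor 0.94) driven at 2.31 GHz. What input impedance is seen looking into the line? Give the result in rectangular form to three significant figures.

λ = v/f = 0.94·c / 2.31 GHz = 0.122 m
βl = 2π·l/λ = 2π × 0.106 = 38.3°
tan(βl) = tan(38.3°) = 0.791
Z_in = Z_0·(Z_L + jZ_0·tanβl)/(Z_0 + jZ_L·tanβl)
     = 53.4·(118 − j23.1)/(105 + j93.3)

Z_in ≈ 27.7 − j36.3 Ω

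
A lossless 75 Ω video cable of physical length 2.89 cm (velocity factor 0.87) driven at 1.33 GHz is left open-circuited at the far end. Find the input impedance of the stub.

λ = v/f = 0.87·c / 1.33 GHz = 0.196 m
βl = 2π·l/λ = 2π × 0.147 = 53°
tan(βl) = 1.33
For an open-circuited stub, Z_in = −jZ_0·cot(βl) = −jZ_0/tan(βl)

Z_in ≈ −j56.5 Ω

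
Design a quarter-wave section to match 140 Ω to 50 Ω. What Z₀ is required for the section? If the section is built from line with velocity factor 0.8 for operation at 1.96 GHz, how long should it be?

Z_qwt ≈ 83.7 Ω; length ≈ 3.06 cm

Z_qwt = √(Z_0·R_L) = √(50 × 140) = √7000
λ = 0.8·c/f = 0.122 m, so l = λ/4 = 0.0306 m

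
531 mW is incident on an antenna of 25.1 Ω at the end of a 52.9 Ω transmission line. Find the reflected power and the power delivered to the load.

P_reflected ≈ 67.5 mW; P_delivered ≈ 464 mW

Γ = (25.1 − 52.9)/(25.1 + 52.9) = -0.356
|Γ|² = 0.127
P_refl = |Γ|²·P_inc = 67.5 mW, P_del = (1 − |Γ|²)·P_inc = 464 mW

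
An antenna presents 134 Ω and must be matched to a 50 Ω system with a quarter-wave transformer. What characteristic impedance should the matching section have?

Z_qwt ≈ 81.9 Ω

Z_qwt = √(Z_0·R_L) = √(50 × 134) = √6700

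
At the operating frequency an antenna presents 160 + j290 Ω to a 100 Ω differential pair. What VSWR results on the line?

Γ = (Z_L − Z_0)/(Z_L + Z_0) = (60 + j290)/(260 + j290)
|Γ| = 296/389 = 0.76
VSWR = (1 + |Γ|)/(1 − |Γ|) = 1.76/0.24

VSWR ≈ 7.35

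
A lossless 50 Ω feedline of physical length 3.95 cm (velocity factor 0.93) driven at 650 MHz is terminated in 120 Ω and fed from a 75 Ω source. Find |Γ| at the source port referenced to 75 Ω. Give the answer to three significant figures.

|Γ| ≈ 0.39

λ = v/f = 0.93·c / 650 MHz = 0.429 m
βl = 2π·l/λ = 2π × 0.092 = 33.1°
tan(βl) = 0.653
Z_in = Z_0·(Z_L + jZ_0·tanβl)/(Z_0 + jZ_L·tanβl) = 49.6 − j45 Ω
Γ_s = (Z_in − Z_s)/(Z_in + Z_s) = (-25.4 − j45)/(125 − j45), |Γ_s| = 0.39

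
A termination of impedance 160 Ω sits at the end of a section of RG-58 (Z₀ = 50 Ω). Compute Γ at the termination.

Γ = 0.524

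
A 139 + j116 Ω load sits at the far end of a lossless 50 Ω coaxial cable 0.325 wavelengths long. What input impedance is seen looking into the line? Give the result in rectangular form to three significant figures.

βl = 2π × 0.325 = 117°
tan(βl) = tan(117°) = -1.96
Z_in = Z_0·(Z_L + jZ_0·tanβl)/(Z_0 + jZ_L·tanβl)
     = 50·(139 + j17.9)/(278 − j273)

Z_in ≈ 11.1 + j14.2 Ω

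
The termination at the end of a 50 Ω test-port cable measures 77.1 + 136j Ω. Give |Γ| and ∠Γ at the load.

Γ = (Z_L − Z_0)/(Z_L + Z_0) = (27.1 + j136)/(127.1 + j136)
|Γ| = 139/186 = 0.745

Γ ≈ 0.745 ∠ 31.8°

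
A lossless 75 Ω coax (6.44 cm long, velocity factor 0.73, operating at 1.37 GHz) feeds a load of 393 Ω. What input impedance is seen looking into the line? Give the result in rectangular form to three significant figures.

Z_in ≈ 40.6 + j96.2 Ω

λ = v/f = 0.73·c / 1.37 GHz = 0.16 m
βl = 2π·l/λ = 2π × 0.403 = 145°
tan(βl) = tan(145°) = -0.699
Z_in = Z_0·(Z_L + jZ_0·tanβl)/(Z_0 + jZ_L·tanβl)
     = 75·(393 − j52.5)/(75 − j275)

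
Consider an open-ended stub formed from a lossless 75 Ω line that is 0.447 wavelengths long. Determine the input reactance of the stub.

X_in ≈ 217 Ω (inductive)

βl = 2π × 0.447 = 161°
tan(βl) = -0.346
For an open-ended stub, Z_in = −jZ_0·cot(βl) = −jZ_0/tan(βl)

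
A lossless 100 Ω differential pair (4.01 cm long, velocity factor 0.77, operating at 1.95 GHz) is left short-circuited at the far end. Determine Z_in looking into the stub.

Z_in ≈ −j161 Ω

λ = v/f = 0.77·c / 1.95 GHz = 0.118 m
βl = 2π·l/λ = 2π × 0.339 = 122°
tan(βl) = -1.61
For a short-circuited stub, Z_in = jZ_0·tan(βl)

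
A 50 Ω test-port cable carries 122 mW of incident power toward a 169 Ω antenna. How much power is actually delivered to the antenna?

Γ = (169 − 50)/(169 + 50) = 0.543
|Γ|² = 0.295
P_refl = |Γ|²·P_inc = 36 mW, P_del = (1 − |Γ|²)·P_inc = 86 mW

P_delivered ≈ 86 mW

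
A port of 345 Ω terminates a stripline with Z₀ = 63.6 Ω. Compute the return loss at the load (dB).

Γ = (345 − 63.6)/(345 + 63.6) = 0.689
RL = −20·log₁₀|Γ| = −20·log₁₀(0.689)

RL ≈ 3.24 dB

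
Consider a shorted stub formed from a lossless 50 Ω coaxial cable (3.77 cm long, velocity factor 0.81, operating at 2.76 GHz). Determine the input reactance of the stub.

X_in ≈ -24.2 Ω (capacitive)

λ = v/f = 0.81·c / 2.76 GHz = 0.088 m
βl = 2π·l/λ = 2π × 0.428 = 154°
tan(βl) = -0.484
For a shorted stub, Z_in = jZ_0·tan(βl)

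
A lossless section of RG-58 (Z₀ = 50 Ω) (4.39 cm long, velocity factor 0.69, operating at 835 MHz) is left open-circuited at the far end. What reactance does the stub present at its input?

λ = v/f = 0.69·c / 835 MHz = 0.248 m
βl = 2π·l/λ = 2π × 0.177 = 63.8°
tan(βl) = 2.03
For an open-circuited stub, Z_in = −jZ_0·cot(βl) = −jZ_0/tan(βl)

X_in ≈ -24.7 Ω (capacitive)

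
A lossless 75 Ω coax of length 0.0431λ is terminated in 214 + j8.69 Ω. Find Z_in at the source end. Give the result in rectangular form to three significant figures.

βl = 2π × 0.0431 = 15.5°
tan(βl) = tan(15.5°) = 0.278
Z_in = Z_0·(Z_L + jZ_0·tanβl)/(Z_0 + jZ_L·tanβl)
     = 75·(214 + j29.5)/(72.6 + j59.4)

Z_in ≈ 147 − j90.1 Ω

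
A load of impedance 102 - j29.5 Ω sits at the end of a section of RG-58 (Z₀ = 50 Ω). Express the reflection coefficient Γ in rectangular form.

Γ ≈ 0.366 − j0.123

Γ = (Z_L − Z_0)/(Z_L + Z_0) = (52 − j29.5)/(152 − j29.5)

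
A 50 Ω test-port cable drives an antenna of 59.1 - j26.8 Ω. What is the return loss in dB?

Γ = (9.1 − j26.8)/(109.1 − j26.8), |Γ| = 0.252
RL = −20·log₁₀|Γ| = −20·log₁₀(0.252)

RL ≈ 12 dB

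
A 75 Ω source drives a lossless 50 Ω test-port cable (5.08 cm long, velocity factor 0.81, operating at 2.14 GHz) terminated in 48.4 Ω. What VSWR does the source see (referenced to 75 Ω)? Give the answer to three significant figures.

VSWR ≈ 1.54

λ = v/f = 0.81·c / 2.14 GHz = 0.114 m
βl = 2π·l/λ = 2π × 0.447 = 161°
tan(βl) = -0.343
Z_in = Z_0·(Z_L + jZ_0·tanβl)/(Z_0 + jZ_L·tanβl) = 48.7 − j0.973 Ω
Γ_s = (Z_in − Z_s)/(Z_in + Z_s) = (-26.3 − j0.973)/(124 − j0.973), |Γ_s| = 0.213
VSWR = (1 + |Γ_s|)/(1 − |Γ_s|)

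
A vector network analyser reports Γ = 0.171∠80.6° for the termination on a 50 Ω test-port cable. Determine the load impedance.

Z_L = Z_0·(1 + Γ)/(1 − Γ) = 50·(1.03 + j0.169)/(0.972 − j0.169)

Z_L ≈ 49.9 + j17.3 Ω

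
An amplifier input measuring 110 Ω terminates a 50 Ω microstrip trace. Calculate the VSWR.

VSWR ≈ 2.2

For a purely resistive load, VSWR = R_L/Z_0 or Z_0/R_L (whichever > 1) = 110/50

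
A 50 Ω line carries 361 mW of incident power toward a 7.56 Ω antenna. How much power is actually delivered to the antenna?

Γ = (7.56 − 50)/(7.56 + 50) = -0.737
|Γ|² = 0.544
P_refl = |Γ|²·P_inc = 196 mW, P_del = (1 − |Γ|²)·P_inc = 165 mW

P_delivered ≈ 165 mW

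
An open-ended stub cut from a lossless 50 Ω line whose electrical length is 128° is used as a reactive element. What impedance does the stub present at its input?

Z_in ≈ +j39.1 Ω

tan(βl) = -1.28
For an open-ended stub, Z_in = −jZ_0·cot(βl) = −jZ_0/tan(βl)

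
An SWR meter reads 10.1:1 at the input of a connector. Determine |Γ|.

|Γ| ≈ 0.82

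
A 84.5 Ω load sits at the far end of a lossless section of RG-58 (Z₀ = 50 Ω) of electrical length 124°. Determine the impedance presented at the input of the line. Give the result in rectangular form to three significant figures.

Z_in ≈ 37.1 + j18.9 Ω

tan(βl) = tan(124°) = -1.48
Z_in = Z_0·(Z_L + jZ_0·tanβl)/(Z_0 + jZ_L·tanβl)
     = 50·(84.5 − j74.1)/(50 − j125)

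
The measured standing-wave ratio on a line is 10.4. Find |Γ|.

|Γ| ≈ 0.825

|Γ| = (S − 1)/(S + 1) = (10.4 − 1)/(10.4 + 1) = 9.4/11.4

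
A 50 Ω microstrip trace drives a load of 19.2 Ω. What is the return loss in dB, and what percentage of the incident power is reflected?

Γ = (19.2 − 50)/(19.2 + 50) = -0.445
RL = −20·log₁₀(0.445) = 7.03 dB
P_refl/P_inc = |Γ|² = 0.198

RL ≈ 7.03 dB; 19.8% of incident power reflected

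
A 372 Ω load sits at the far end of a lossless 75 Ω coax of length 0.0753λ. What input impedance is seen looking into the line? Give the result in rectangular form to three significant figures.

Z_in ≈ 63 − j122 Ω

βl = 2π × 0.0753 = 27.1°
tan(βl) = tan(27.1°) = 0.512
Z_in = Z_0·(Z_L + jZ_0·tanβl)/(Z_0 + jZ_L·tanβl)
     = 75·(372 + j38.4)/(75 + j190)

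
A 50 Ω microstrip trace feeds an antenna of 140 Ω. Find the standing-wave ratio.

VSWR ≈ 2.8

Γ = (140 − 50)/(140 + 50) = 0.474
VSWR = (1 + 0.474)/(1 − 0.474)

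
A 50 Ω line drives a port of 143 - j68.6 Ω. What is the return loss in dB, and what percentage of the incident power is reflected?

Γ = (93 − j68.6)/(193 − j68.6), |Γ| = 0.564
RL = −20·log₁₀(0.564) = 4.97 dB
P_refl/P_inc = |Γ|² = 0.318

RL ≈ 4.97 dB; 31.8% of incident power reflected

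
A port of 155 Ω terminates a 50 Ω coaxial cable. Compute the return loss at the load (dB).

RL ≈ 5.81 dB

Γ = (155 − 50)/(155 + 50) = 0.512
RL = −20·log₁₀|Γ| = −20·log₁₀(0.512)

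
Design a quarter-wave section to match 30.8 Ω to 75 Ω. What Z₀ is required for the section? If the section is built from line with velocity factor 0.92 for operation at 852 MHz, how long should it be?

Z_qwt = √(Z_0·R_L) = √(75 × 30.8) = √2310
λ = 0.92·c/f = 0.324 m, so l = λ/4 = 0.081 m

Z_qwt ≈ 48.1 Ω; length ≈ 8.1 cm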